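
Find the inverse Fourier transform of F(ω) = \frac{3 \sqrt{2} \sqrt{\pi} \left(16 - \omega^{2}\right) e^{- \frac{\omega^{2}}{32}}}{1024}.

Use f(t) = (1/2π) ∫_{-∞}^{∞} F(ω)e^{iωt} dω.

f(t) = 3 t^{2} e^{- 8 t^{2}}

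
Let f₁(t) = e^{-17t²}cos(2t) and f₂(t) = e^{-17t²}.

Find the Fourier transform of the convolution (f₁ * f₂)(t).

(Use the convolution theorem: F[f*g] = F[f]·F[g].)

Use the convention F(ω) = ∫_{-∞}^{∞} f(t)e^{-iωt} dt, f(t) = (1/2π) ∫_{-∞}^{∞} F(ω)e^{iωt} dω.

F[f₁*f₂](ω) = \frac{\pi e^{- \frac{\omega^{2}}{34} - \frac{1}{17}} \cosh{\left(\frac{\omega}{17} \right)}}{17}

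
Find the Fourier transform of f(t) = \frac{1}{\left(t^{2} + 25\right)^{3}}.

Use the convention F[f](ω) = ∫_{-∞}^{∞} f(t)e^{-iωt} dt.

F(ω) = \frac{\pi \left(25 \omega^{2} + 15 \left|{\omega}\right| + 3\right) e^{- 5 \left|{\omega}\right|}}{25000}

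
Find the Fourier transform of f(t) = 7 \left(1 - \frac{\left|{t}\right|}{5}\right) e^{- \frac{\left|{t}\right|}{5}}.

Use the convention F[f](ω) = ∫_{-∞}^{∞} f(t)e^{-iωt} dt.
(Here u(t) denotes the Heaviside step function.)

F(ω) = \frac{3500 \omega^{2}}{\left(25 \omega^{2} + 1\right)^{2}}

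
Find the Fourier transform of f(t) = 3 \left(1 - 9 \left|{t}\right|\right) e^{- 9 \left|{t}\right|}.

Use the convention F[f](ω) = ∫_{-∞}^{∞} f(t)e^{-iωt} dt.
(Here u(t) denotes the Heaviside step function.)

F(ω) = \frac{108 \omega^{2}}{\left(\omega^{2} + 81\right)^{2}}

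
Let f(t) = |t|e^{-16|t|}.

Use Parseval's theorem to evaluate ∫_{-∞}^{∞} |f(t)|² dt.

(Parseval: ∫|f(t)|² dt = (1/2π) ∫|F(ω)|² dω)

∫|f(t)|² dt = \frac{1}{8192}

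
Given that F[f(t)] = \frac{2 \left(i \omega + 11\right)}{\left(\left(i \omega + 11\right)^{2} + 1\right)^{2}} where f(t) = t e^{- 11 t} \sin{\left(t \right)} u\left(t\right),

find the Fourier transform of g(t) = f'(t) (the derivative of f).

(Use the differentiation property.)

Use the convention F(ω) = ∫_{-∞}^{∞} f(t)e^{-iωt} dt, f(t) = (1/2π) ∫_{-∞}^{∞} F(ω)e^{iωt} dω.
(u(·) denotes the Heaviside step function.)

F[g](ω) = \frac{2 i \omega \left(i \omega + 11\right)}{\left(\left(i \omega + 11\right)^{2} + 1\right)^{2}}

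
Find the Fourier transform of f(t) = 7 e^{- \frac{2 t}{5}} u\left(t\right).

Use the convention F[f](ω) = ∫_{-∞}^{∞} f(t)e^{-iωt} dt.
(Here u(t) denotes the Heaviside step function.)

F(ω) = \frac{35}{5 i \omega + 2}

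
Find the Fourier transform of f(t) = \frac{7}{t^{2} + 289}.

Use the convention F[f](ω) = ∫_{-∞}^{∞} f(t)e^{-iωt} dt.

F(ω) = \frac{7 \pi e^{- 17 \left|{\omega}\right|}}{17}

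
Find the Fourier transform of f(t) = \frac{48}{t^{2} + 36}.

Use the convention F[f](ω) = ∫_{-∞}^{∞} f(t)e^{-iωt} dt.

F(ω) = 8 \pi e^{- 6 \left|{\omega}\right|}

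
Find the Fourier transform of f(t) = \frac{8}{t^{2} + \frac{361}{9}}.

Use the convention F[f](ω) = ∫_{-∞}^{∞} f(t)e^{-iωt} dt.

F(ω) = \frac{24 \pi e^{- \frac{19 \left|{\omega}\right|}{3}}}{19}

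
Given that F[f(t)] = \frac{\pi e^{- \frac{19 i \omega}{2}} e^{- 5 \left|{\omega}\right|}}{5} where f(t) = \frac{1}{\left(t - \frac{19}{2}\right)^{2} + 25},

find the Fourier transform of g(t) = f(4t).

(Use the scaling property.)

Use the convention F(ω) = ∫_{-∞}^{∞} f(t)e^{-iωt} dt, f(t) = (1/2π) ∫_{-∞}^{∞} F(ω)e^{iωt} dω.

F[g](ω) = \frac{\pi e^{- \frac{19 i \omega}{8} - \frac{5 \left|{\omega}\right|}{4}}}{20}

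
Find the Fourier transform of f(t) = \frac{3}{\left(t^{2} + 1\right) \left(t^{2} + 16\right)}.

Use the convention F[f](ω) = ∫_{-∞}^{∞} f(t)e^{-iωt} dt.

F(ω) = \frac{\pi e^{- \left|{\omega}\right|}}{5} - \frac{\pi e^{- 4 \left|{\omega}\right|}}{20}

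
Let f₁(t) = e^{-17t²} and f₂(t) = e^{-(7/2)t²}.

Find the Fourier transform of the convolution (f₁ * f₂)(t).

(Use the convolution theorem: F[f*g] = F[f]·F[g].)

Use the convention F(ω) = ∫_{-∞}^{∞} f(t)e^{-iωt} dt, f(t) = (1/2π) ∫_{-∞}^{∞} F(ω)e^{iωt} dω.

F[f₁*f₂](ω) = \frac{\sqrt{238} \pi e^{- \frac{41 \omega^{2}}{476}}}{119}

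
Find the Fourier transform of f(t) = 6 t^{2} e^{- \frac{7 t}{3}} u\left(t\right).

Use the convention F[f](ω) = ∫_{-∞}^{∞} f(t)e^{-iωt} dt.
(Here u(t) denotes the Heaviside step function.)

F(ω) = \frac{324}{\left(3 i \omega + 7\right)^{3}}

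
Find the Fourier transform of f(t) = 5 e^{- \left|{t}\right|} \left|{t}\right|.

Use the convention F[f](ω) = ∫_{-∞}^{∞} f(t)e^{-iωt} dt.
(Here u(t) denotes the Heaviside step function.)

F(ω) = \frac{10 \left(1 - \omega^{2}\right)}{\left(\omega^{2} + 1\right)^{2}}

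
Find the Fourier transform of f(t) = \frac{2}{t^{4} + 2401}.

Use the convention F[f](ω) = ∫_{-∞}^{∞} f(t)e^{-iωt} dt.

F(ω) = \frac{2 \pi e^{- \frac{7 \sqrt{2} \left|{\omega}\right|}{2}} \sin{\left(\frac{7 \sqrt{2} \left|{\omega}\right|}{2} + \frac{\pi}{4} \right)}}{343}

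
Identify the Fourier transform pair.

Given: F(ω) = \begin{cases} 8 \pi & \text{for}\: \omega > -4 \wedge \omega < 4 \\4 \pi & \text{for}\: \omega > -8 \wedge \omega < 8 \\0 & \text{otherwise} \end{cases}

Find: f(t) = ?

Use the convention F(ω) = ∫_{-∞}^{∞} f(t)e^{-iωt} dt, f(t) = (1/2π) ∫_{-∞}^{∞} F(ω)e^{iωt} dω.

f(t) = \frac{8 \sin{\left(6 t \right)} \cos{\left(2 t \right)}}{t}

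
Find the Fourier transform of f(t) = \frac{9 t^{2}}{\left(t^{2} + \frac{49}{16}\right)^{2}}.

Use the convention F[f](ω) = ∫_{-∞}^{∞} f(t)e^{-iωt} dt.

F(ω) = \frac{9 \pi \left(4 - 7 \left|{\omega}\right|\right) e^{- \frac{7 \left|{\omega}\right|}{4}}}{14}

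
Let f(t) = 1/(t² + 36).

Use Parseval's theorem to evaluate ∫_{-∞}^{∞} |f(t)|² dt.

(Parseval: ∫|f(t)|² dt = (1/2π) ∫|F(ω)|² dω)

∫|f(t)|² dt = \frac{\pi}{432}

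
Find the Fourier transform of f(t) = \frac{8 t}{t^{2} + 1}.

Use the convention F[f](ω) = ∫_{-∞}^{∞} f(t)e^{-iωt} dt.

F(ω) = - 8 i \pi e^{- \left|{\omega}\right|} \operatorname{sign}{\left(\omega \right)}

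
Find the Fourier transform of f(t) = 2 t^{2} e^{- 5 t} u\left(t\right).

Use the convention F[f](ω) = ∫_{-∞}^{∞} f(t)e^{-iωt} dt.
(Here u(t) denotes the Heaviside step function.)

F(ω) = \frac{4}{\left(i \omega + 5\right)^{3}}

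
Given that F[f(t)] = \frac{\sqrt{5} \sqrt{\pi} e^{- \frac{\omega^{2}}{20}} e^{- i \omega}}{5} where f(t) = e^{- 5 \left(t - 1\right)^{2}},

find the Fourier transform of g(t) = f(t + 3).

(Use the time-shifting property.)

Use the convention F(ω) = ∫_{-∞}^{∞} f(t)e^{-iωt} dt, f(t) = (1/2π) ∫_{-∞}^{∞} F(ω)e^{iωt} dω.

F[g](ω) = \frac{\sqrt{5} \sqrt{\pi} e^{\frac{\omega \left(- \omega + 40 i\right)}{20}}}{5}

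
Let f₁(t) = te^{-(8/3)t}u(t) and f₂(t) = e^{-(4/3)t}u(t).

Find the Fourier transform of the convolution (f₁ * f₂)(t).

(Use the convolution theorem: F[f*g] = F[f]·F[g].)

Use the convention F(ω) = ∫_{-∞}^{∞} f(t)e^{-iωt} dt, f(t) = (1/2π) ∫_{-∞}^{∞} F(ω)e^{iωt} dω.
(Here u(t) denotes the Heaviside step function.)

F[f₁*f₂](ω) = \frac{27}{\left(3 i \omega + 4\right) \left(3 i \omega + 8\right)^{2}}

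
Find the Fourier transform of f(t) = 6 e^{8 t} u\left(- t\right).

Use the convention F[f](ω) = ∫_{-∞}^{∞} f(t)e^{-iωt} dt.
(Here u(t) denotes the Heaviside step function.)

F(ω) = - \frac{6}{i \omega - 8}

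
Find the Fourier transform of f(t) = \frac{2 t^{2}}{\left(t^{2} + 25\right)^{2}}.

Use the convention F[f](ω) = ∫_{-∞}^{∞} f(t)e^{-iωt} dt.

F(ω) = \frac{\pi \left(1 - 5 \left|{\omega}\right|\right) e^{- 5 \left|{\omega}\right|}}{5}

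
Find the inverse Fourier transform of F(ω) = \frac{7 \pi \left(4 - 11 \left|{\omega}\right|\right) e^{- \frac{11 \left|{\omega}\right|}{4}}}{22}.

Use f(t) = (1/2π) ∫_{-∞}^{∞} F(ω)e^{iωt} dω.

f(t) = \frac{7 t^{2}}{\left(t^{2} + \frac{121}{16}\right)^{2}}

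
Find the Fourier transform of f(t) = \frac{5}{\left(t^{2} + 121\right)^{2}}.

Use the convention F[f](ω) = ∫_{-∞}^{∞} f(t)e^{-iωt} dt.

F(ω) = \frac{5 \pi \left(11 \left|{\omega}\right| + 1\right) e^{- 11 \left|{\omega}\right|}}{2662}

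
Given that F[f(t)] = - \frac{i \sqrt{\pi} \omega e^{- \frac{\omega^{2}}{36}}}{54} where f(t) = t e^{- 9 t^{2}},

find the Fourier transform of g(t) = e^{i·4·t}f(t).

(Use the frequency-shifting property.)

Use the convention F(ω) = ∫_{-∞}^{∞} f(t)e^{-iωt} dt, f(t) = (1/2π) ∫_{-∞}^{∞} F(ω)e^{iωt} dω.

F[g](ω) = \frac{i \sqrt{\pi} \left(4 - \omega\right) e^{- \frac{\left(\omega - 4\right)^{2}}{36}}}{54}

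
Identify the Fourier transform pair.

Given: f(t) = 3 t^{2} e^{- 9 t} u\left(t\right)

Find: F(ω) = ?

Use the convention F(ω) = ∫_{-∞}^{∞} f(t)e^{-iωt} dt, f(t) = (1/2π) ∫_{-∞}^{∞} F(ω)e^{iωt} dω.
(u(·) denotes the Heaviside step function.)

F(ω) = \frac{6}{\left(i \omega + 9\right)^{3}}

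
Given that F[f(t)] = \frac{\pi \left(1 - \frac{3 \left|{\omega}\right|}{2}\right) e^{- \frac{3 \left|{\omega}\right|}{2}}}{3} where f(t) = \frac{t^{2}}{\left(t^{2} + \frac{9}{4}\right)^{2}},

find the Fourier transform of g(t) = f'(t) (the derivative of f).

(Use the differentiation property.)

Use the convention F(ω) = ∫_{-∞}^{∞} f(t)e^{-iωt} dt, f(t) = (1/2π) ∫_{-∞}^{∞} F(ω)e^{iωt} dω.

F[g](ω) = \frac{i \pi \omega \left(2 - 3 \left|{\omega}\right|\right) e^{- \frac{3 \left|{\omega}\right|}{2}}}{6}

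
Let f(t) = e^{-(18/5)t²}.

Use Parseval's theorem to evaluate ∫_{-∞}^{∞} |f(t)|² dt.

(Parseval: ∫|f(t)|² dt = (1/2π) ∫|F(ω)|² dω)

∫|f(t)|² dt = \frac{\sqrt{5} \sqrt{\pi}}{6}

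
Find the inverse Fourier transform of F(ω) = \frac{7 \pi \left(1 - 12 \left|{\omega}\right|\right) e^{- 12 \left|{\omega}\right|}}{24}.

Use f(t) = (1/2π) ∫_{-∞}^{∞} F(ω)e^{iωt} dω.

f(t) = \frac{7 t^{2}}{\left(t^{2} + 144\right)^{2}}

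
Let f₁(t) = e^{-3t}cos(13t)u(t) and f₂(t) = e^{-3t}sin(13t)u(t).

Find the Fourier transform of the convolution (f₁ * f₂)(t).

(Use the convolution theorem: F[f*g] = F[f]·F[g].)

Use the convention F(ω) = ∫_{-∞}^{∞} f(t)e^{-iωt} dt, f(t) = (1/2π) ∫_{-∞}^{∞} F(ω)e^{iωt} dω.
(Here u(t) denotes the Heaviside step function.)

F[f₁*f₂](ω) = \frac{13 \left(i \omega + 3\right)}{\left(\left(i \omega + 3\right)^{2} + 169\right)^{2}}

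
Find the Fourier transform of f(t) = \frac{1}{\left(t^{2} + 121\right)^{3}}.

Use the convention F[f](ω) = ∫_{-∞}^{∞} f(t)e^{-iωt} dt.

F(ω) = \frac{\pi \left(121 \omega^{2} + 33 \left|{\omega}\right| + 3\right) e^{- 11 \left|{\omega}\right|}}{1288408}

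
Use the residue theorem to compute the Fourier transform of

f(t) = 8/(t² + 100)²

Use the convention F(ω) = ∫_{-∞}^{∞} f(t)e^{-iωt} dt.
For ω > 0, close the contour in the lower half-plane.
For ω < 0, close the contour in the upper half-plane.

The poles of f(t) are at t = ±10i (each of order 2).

Let g(z) = f(z)e^{-iωz}; for large |z| the factor e^{-iωz} decays in the lower half-plane when ω > 0 and in the upper half-plane when ω < 0.

Case ω > 0 (lower half-plane, clockwise contour ⇒ F(ω) = -2πi·ΣRes):
  Res_{z = - 10 i} g(z) = \frac{i \left(10 \omega + 1\right) e^{- 10 \omega}}{500} (pole of order 2)
  F(ω) = -2πi·ΣRes = \frac{\pi \left(10 \omega + 1\right) e^{- 10 \omega}}{250}

Case ω < 0 (upper half-plane, counterclockwise contour ⇒ F(ω) = +2πi·ΣRes):
  Res_{z = 10 i} g(z) = \frac{i \left(10 \omega - 1\right) e^{10 \omega}}{500} (pole of order 2)
  F(ω) = 2πi·ΣRes = \frac{\pi \left(1 - 10 \omega\right) e^{10 \omega}}{250}

Both cases combine into a single formula in |ω|:

F(ω) = \frac{\pi \left(10 \left|{\omega}\right| + 1\right) e^{- 10 \left|{\omega}\right|}}{250}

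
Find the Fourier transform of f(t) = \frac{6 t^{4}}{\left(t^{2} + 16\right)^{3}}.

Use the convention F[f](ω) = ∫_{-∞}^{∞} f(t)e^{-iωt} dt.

F(ω) = \frac{3 \pi \left(16 \omega^{2} - 20 \left|{\omega}\right| + 3\right) e^{- 4 \left|{\omega}\right|}}{16}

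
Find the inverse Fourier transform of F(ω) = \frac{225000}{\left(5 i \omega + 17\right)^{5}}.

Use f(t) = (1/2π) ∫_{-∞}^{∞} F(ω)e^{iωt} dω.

f(t) = 3 t^{4} e^{- \frac{17 t}{5}} u\left(t\right)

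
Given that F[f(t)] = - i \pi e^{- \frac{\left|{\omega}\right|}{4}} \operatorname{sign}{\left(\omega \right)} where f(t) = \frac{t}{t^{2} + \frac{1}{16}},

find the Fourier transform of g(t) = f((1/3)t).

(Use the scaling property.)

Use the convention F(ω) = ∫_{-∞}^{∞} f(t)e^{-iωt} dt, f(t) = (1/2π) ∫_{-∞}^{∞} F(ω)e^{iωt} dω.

F[g](ω) = - 3 i \pi e^{- \frac{3 \left|{\omega}\right|}{4}} \operatorname{sign}{\left(\omega \right)}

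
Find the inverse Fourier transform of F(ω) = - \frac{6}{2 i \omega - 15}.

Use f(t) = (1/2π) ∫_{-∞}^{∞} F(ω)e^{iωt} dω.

f(t) = 3 e^{\frac{15 t}{2}} u\left(- t\right)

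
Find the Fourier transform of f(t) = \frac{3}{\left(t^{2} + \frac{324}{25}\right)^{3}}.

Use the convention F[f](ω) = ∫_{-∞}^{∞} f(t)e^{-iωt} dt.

F(ω) = \frac{125 \pi \left(108 \omega^{2} + 90 \left|{\omega}\right| + 25\right) e^{- \frac{18 \left|{\omega}\right|}{5}}}{1679616}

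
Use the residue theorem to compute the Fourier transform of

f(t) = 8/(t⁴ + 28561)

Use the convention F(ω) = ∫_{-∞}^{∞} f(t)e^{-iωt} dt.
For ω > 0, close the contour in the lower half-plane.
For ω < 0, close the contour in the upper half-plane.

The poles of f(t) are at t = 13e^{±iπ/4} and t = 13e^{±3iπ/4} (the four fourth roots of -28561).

Let g(z) = f(z)e^{-iωz}; for large |z| the factor e^{-iωz} decays in the lower half-plane when ω > 0 and in the upper half-plane when ω < 0.

Case ω > 0 (lower half-plane, clockwise contour ⇒ F(ω) = -2πi·ΣRes):
  Res_{z = - \frac{13 \sqrt{2}}{2} - \frac{13 \sqrt{2} i}{2}} g(z) = \frac{\sqrt{2} \left(1 + i\right) e^{\frac{13 \sqrt{2} \omega \left(-1 + i\right)}{2}}}{2197}
  Res_{z = \frac{13 \sqrt{2}}{2} - \frac{13 \sqrt{2} i}{2}} g(z) = \frac{\sqrt{2} \left(-1 + i\right) e^{- \frac{13 \sqrt{2} \omega \left(1 + i\right)}{2}}}{2197}
  F(ω) = -2πi·ΣRes = \frac{2 \sqrt{2} \pi \left(\left(1 - i\right) e^{13 \sqrt{2} i \omega} + 1 + i\right) e^{- \frac{13 \sqrt{2} \omega \left(1 + i\right)}{2}}}{2197} = \frac{8 \pi e^{- \frac{13 \sqrt{2} \omega}{2}} \sin{\left(\frac{13 \sqrt{2} \omega}{2} + \frac{\pi}{4} \right)}}{2197}

Case ω < 0 (upper half-plane, counterclockwise contour ⇒ F(ω) = +2πi·ΣRes):
  Res_{z = \frac{13 \sqrt{2}}{2} + \frac{13 \sqrt{2} i}{2}} g(z) = - \frac{\sqrt{2} \left(1 + i\right) e^{\frac{13 \sqrt{2} \omega \left(1 - i\right)}{2}}}{2197}
  Res_{z = - \frac{13 \sqrt{2}}{2} + \frac{13 \sqrt{2} i}{2}} g(z) = \frac{\sqrt{2} \left(1 - i\right) e^{\frac{13 \sqrt{2} \omega \left(1 + i\right)}{2}}}{2197}
  F(ω) = 2πi·ΣRes = - \frac{2 \sqrt{2} i \pi \left(\left(1 + i\right) e^{\frac{13 \sqrt{2} \omega \left(1 - i\right)}{2}} - \left(1 - i\right) e^{\frac{13 \sqrt{2} \omega \left(1 + i\right)}{2}}\right)}{2197} = \frac{8 \pi e^{\frac{13 \sqrt{2} \omega}{2}} \cos{\left(\frac{13 \sqrt{2} \omega}{2} + \frac{\pi}{4} \right)}}{2197}

Both cases combine into a single formula in |ω|:

F(ω) = \frac{8 \pi e^{- \frac{13 \sqrt{2} \left|{\omega}\right|}{2}} \sin{\left(\frac{13 \sqrt{2} \left|{\omega}\right|}{2} + \frac{\pi}{4} \right)}}{2197}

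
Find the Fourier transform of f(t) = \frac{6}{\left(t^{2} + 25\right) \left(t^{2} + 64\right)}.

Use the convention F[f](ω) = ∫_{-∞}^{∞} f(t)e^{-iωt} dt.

F(ω) = \frac{\pi \left(8 e^{3 \left|{\omega}\right|} - 5\right) e^{- 8 \left|{\omega}\right|}}{260}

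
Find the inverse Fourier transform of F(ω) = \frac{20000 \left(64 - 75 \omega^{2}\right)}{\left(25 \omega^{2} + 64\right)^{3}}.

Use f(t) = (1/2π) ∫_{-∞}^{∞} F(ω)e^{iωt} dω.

f(t) = 5 t^{2} e^{- \frac{8 \left|{t}\right|}{5}}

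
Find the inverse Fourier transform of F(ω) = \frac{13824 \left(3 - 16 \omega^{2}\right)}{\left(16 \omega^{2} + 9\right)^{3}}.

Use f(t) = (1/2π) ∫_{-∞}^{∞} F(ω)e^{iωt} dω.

f(t) = 6 t^{2} e^{- \frac{3 \left|{t}\right|}{4}}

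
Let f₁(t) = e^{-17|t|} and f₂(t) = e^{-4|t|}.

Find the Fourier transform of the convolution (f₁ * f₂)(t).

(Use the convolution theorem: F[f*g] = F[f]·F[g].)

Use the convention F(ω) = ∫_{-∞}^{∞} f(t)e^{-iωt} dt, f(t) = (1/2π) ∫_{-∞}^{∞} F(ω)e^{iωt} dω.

F[f₁*f₂](ω) = \frac{272}{\left(\omega^{2} + 16\right) \left(\omega^{2} + 289\right)}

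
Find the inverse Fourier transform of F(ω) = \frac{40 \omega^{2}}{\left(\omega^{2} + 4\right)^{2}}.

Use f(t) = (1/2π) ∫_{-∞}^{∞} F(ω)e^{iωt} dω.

f(t) = 5 \left(1 - 2 \left|{t}\right|\right) e^{- 2 \left|{t}\right|}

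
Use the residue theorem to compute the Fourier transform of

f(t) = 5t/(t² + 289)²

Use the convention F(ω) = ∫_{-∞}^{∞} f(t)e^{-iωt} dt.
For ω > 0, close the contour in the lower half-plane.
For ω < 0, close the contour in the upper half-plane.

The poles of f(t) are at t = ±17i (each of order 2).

Let g(z) = f(z)e^{-iωz}; for large |z| the factor e^{-iωz} decays in the lower half-plane when ω > 0 and in the upper half-plane when ω < 0.

Case ω > 0 (lower half-plane, clockwise contour ⇒ F(ω) = -2πi·ΣRes):
  Res_{z = - 17 i} g(z) = \frac{5 \omega e^{- 17 \omega}}{68} (pole of order 2)
  F(ω) = -2πi·ΣRes = - \frac{5 i \pi \omega e^{- 17 \omega}}{34}

Case ω < 0 (upper half-plane, counterclockwise contour ⇒ F(ω) = +2πi·ΣRes):
  Res_{z = 17 i} g(z) = - \frac{5 \omega e^{17 \omega}}{68} (pole of order 2)
  F(ω) = 2πi·ΣRes = - \frac{5 i \pi \omega e^{17 \omega}}{34}

Both cases combine into a single formula in |ω|:

F(ω) = - \frac{5 i \pi \omega e^{- 17 \left|{\omega}\right|}}{34}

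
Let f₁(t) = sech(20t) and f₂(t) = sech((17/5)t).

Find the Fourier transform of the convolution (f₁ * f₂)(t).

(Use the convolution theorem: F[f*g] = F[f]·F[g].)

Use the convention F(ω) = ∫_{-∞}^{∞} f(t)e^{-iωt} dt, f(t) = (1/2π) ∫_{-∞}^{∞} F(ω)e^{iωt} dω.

F[f₁*f₂](ω) = \frac{\pi^{2}}{68 \cosh{\left(\frac{\pi \omega}{40} \right)} \cosh{\left(\frac{5 \pi \omega}{34} \right)}}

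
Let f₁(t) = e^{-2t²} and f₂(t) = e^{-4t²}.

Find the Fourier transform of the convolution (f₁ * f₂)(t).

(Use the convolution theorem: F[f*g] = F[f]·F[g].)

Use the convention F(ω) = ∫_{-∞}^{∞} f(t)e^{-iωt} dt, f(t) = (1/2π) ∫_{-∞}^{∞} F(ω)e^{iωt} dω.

F[f₁*f₂](ω) = \frac{\sqrt{2} \pi e^{- \frac{3 \omega^{2}}{16}}}{4}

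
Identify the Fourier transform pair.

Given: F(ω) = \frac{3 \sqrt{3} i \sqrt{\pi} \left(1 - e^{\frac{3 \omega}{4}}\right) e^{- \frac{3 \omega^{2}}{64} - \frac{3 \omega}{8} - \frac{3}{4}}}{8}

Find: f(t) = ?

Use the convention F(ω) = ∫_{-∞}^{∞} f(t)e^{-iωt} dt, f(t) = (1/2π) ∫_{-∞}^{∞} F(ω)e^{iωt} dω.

f(t) = 3 e^{- \frac{16 t^{2}}{3}} \sin{\left(4 t \right)}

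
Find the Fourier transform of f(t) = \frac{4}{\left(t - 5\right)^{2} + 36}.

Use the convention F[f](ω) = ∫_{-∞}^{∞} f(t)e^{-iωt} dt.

F(ω) = \frac{2 \pi e^{- 5 i \omega - 6 \left|{\omega}\right|}}{3}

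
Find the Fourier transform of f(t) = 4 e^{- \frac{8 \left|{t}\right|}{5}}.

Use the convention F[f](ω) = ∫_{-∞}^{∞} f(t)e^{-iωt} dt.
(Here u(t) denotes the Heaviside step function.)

F(ω) = \frac{320}{25 \omega^{2} + 64}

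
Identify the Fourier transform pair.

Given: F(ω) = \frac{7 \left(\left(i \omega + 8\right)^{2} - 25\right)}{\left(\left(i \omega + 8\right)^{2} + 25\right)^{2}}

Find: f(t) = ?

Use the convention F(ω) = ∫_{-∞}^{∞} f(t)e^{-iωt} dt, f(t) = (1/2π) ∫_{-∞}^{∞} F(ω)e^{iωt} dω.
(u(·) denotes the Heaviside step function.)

f(t) = 7 t e^{- 8 t} \cos{\left(5 t \right)} u\left(t\right)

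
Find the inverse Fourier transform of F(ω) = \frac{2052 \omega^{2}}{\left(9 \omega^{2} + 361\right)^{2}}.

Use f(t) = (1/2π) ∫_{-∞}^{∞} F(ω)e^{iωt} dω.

f(t) = \left(1 - \frac{19 \left|{t}\right|}{3}\right) e^{- \frac{19 \left|{t}\right|}{3}}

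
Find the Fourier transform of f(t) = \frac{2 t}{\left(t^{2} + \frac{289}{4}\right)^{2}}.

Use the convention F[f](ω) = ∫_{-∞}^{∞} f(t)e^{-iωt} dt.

F(ω) = - \frac{2 i \pi \omega e^{- \frac{17 \left|{\omega}\right|}{2}}}{17}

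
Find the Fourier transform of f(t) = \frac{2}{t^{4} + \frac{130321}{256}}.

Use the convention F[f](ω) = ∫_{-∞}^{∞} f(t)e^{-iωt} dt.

F(ω) = \frac{128 \pi e^{- \frac{19 \sqrt{2} \left|{\omega}\right|}{8}} \sin{\left(\frac{19 \sqrt{2} \left|{\omega}\right|}{8} + \frac{\pi}{4} \right)}}{6859}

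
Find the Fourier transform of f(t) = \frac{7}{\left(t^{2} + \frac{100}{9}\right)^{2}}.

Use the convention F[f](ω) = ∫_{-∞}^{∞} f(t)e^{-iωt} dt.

F(ω) = \frac{63 \pi \left(10 \left|{\omega}\right| + 3\right) e^{- \frac{10 \left|{\omega}\right|}{3}}}{2000}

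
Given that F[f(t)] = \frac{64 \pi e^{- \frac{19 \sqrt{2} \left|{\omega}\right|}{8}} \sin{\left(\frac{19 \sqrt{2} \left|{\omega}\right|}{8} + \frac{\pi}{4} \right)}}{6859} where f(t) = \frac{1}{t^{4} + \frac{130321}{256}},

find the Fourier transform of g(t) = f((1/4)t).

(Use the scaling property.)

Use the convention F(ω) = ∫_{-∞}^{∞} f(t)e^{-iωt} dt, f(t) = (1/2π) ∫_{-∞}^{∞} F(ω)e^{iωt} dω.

F[g](ω) = \frac{256 \pi e^{- \frac{19 \sqrt{2} \left|{\omega}\right|}{2}} \sin{\left(\frac{19 \sqrt{2} \left|{\omega}\right|}{2} + \frac{\pi}{4} \right)}}{6859}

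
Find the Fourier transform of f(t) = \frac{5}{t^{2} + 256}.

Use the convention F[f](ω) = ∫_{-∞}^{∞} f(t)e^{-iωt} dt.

F(ω) = \frac{5 \pi e^{- 16 \left|{\omega}\right|}}{16}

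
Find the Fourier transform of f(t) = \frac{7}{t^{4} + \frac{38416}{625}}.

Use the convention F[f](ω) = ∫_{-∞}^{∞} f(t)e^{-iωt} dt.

F(ω) = \frac{125 \pi e^{- \frac{7 \sqrt{2} \left|{\omega}\right|}{5}} \sin{\left(\frac{7 \sqrt{2} \left|{\omega}\right|}{5} + \frac{\pi}{4} \right)}}{392}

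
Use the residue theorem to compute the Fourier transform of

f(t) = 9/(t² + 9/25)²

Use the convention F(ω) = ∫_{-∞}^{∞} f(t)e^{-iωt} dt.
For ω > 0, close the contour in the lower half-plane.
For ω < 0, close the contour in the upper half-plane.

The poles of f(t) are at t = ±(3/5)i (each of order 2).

Let g(z) = f(z)e^{-iωz}; for large |z| the factor e^{-iωz} decays in the lower half-plane when ω > 0 and in the upper half-plane when ω < 0.

Case ω > 0 (lower half-plane, clockwise contour ⇒ F(ω) = -2πi·ΣRes):
  Res_{z = - \frac{3 i}{5}} g(z) = \frac{25 i \left(3 \omega + 5\right) e^{- \frac{3 \omega}{5}}}{12} (pole of order 2)
  F(ω) = -2πi·ΣRes = \frac{25 \pi \left(3 \omega + 5\right) e^{- \frac{3 \omega}{5}}}{6}

Case ω < 0 (upper half-plane, counterclockwise contour ⇒ F(ω) = +2πi·ΣRes):
  Res_{z = \frac{3 i}{5}} g(z) = \frac{25 i \left(3 \omega - 5\right) e^{\frac{3 \omega}{5}}}{12} (pole of order 2)
  F(ω) = 2πi·ΣRes = \frac{25 \pi \left(5 - 3 \omega\right) e^{\frac{3 \omega}{5}}}{6}

Both cases combine into a single formula in |ω|:

F(ω) = \frac{25 \pi \left(3 \left|{\omega}\right| + 5\right) e^{- \frac{3 \left|{\omega}\right|}{5}}}{6}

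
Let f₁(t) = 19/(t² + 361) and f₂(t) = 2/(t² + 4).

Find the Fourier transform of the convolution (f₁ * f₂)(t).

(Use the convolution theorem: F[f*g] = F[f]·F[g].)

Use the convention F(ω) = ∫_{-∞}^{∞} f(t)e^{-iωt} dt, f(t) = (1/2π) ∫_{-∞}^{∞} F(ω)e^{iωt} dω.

F[f₁*f₂](ω) = \pi^{2} e^{- 21 \left|{\omega}\right|}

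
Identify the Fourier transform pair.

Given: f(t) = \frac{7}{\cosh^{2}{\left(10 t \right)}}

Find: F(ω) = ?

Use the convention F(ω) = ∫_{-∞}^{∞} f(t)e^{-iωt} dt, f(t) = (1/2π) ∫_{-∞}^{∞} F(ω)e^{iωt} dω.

F(ω) = \frac{7 \pi \omega}{100 \sinh{\left(\frac{\pi \omega}{20} \right)}}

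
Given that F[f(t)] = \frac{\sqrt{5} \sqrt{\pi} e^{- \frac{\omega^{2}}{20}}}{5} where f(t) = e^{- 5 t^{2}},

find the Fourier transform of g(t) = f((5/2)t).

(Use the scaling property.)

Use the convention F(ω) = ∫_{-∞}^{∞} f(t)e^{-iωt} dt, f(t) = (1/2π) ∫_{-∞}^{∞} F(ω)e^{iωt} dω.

F[g](ω) = \frac{2 \sqrt{5} \sqrt{\pi} e^{- \frac{\omega^{2}}{125}}}{25}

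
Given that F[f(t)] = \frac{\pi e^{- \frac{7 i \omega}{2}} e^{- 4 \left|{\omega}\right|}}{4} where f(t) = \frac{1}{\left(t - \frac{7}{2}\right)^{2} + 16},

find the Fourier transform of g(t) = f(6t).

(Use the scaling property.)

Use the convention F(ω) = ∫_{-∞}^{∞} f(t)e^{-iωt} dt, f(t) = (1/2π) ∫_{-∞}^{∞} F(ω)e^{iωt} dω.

F[g](ω) = \frac{\pi e^{- \frac{7 i \omega}{12} - \frac{2 \left|{\omega}\right|}{3}}}{24}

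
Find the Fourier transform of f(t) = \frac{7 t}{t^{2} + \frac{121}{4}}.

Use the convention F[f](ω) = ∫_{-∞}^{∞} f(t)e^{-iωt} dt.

F(ω) = - 7 i \pi e^{- \frac{11 \left|{\omega}\right|}{2}} \operatorname{sign}{\left(\omega \right)}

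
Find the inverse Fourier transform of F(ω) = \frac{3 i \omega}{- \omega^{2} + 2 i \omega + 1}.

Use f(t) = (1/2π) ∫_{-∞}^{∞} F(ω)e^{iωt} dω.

f(t) = 3 \left(1 - t\right) e^{- t} u\left(t\right)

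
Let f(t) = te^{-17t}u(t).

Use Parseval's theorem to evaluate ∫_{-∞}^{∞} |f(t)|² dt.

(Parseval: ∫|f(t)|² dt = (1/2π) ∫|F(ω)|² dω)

∫|f(t)|² dt = \frac{1}{19652}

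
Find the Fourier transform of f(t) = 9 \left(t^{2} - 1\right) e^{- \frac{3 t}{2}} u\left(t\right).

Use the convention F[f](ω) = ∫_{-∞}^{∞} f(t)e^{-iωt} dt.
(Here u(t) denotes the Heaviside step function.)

F(ω) = \frac{18 \left(16 i \omega - \left(2 i \omega + 3\right)^{3} + 24\right)}{\left(2 i \omega + 3\right)^{4}}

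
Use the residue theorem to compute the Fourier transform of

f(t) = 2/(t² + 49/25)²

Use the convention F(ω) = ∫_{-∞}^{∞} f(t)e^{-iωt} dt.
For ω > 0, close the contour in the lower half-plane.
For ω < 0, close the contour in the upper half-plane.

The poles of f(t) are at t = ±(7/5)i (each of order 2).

Let g(z) = f(z)e^{-iωz}; for large |z| the factor e^{-iωz} decays in the lower half-plane when ω > 0 and in the upper half-plane when ω < 0.

Case ω > 0 (lower half-plane, clockwise contour ⇒ F(ω) = -2πi·ΣRes):
  Res_{z = - \frac{7 i}{5}} g(z) = \frac{25 i \left(7 \omega + 5\right) e^{- \frac{7 \omega}{5}}}{686} (pole of order 2)
  F(ω) = -2πi·ΣRes = \frac{25 \pi \left(7 \omega + 5\right) e^{- \frac{7 \omega}{5}}}{343}

Case ω < 0 (upper half-plane, counterclockwise contour ⇒ F(ω) = +2πi·ΣRes):
  Res_{z = \frac{7 i}{5}} g(z) = \frac{25 i \left(7 \omega - 5\right) e^{\frac{7 \omega}{5}}}{686} (pole of order 2)
  F(ω) = 2πi·ΣRes = \frac{25 \pi \left(5 - 7 \omega\right) e^{\frac{7 \omega}{5}}}{343}

Both cases combine into a single formula in |ω|:

F(ω) = \frac{25 \pi \left(7 \left|{\omega}\right| + 5\right) e^{- \frac{7 \left|{\omega}\right|}{5}}}{343}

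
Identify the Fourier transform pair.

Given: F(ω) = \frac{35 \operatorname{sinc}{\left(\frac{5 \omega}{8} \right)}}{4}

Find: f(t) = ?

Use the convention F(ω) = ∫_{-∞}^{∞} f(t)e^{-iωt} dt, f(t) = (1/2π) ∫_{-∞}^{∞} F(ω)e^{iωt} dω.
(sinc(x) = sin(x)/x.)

f(t) = 7 \left(\begin{cases} 1 & \text{for}\: \left|{t}\right| < \frac{5}{8} \\0 & \text{otherwise} \end{cases}\right)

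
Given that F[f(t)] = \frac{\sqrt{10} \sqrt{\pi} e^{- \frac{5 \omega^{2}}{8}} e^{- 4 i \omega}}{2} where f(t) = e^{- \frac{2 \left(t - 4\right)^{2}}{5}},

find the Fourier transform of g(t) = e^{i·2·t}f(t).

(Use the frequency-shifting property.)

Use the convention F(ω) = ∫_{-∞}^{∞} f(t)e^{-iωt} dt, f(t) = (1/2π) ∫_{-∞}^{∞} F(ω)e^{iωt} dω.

F[g](ω) = \frac{\sqrt{10} \sqrt{\pi} e^{- \frac{\left(\omega - 2\right) \left(5 \omega - 10 + 32 i\right)}{8}}}{2}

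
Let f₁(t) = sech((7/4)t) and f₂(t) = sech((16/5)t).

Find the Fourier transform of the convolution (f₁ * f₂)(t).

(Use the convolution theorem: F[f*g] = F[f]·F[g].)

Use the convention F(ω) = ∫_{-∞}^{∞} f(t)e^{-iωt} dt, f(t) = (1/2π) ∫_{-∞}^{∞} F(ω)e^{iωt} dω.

F[f₁*f₂](ω) = \frac{5 \pi^{2}}{28 \cosh{\left(\frac{5 \pi \omega}{32} \right)} \cosh{\left(\frac{2 \pi \omega}{7} \right)}}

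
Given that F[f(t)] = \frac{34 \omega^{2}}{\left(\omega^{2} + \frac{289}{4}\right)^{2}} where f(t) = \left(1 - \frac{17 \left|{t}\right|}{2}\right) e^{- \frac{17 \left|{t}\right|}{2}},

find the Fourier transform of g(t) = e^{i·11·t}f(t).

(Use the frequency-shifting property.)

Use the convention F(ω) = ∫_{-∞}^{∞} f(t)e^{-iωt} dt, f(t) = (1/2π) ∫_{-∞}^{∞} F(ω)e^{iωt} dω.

F[g](ω) = \frac{544 \left(\omega - 11\right)^{2}}{\left(4 \left(\omega - 11\right)^{2} + 289\right)^{2}}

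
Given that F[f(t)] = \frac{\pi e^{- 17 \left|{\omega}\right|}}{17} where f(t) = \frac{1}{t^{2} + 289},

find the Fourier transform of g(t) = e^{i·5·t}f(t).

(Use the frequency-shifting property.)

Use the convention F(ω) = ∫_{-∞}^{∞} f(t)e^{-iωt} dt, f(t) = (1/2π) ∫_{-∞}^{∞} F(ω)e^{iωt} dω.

F[g](ω) = \frac{\pi e^{- 17 \left|{\omega - 5}\right|}}{17}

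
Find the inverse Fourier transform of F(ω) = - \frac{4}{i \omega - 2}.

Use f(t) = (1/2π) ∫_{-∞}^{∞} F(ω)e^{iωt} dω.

f(t) = 4 e^{2 t} u\left(- t\right)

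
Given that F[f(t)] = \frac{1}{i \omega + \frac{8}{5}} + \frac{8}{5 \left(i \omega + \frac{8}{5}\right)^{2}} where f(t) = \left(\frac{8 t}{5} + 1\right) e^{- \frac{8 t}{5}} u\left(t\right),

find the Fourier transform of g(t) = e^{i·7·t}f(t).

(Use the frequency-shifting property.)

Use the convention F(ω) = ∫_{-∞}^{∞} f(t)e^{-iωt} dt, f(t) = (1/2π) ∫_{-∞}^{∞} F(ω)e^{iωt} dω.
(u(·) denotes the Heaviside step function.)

F[g](ω) = \frac{- 25 i \omega - 80 + 175 i}{25 \omega^{2} + \omega \left(-350 - 80 i\right) + 1161 + 560 i}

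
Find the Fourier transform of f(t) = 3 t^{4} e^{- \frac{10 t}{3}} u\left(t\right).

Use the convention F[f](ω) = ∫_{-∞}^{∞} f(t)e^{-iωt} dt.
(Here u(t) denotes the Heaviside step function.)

F(ω) = \frac{17496}{\left(3 i \omega + 10\right)^{5}}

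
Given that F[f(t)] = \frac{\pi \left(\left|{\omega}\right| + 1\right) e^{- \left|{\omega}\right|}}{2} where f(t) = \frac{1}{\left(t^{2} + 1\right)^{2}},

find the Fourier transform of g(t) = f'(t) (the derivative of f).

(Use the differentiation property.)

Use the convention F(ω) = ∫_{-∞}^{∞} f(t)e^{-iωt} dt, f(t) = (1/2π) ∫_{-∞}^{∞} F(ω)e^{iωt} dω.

F[g](ω) = \frac{i \pi \omega \left(\left|{\omega}\right| + 1\right) e^{- \left|{\omega}\right|}}{2}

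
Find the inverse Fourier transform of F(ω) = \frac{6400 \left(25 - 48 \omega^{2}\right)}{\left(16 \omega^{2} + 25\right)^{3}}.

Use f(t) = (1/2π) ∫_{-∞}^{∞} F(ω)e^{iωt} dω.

f(t) = 5 t^{2} e^{- \frac{5 \left|{t}\right|}{4}}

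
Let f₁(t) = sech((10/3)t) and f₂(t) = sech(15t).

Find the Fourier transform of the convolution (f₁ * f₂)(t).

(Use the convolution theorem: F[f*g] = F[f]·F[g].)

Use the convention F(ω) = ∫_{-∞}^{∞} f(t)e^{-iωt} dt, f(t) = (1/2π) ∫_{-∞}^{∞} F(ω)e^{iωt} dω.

F[f₁*f₂](ω) = \frac{\pi^{2}}{50 \cosh{\left(\frac{\pi \omega}{30} \right)} \cosh{\left(\frac{3 \pi \omega}{20} \right)}}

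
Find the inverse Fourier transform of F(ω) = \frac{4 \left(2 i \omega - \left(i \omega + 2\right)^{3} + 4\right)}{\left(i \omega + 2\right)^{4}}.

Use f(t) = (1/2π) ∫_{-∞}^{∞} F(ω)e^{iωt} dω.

f(t) = 4 \left(t^{2} - 1\right) e^{- 2 t} u\left(t\right)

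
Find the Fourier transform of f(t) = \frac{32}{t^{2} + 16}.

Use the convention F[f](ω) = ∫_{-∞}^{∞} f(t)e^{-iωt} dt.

F(ω) = 8 \pi e^{- 4 \left|{\omega}\right|}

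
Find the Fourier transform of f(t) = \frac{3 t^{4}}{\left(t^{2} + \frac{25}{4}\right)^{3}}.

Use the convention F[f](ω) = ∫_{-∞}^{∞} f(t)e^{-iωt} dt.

F(ω) = \frac{3 \pi \left(25 \omega^{2} - 50 \left|{\omega}\right| + 12\right) e^{- \frac{5 \left|{\omega}\right|}{2}}}{80}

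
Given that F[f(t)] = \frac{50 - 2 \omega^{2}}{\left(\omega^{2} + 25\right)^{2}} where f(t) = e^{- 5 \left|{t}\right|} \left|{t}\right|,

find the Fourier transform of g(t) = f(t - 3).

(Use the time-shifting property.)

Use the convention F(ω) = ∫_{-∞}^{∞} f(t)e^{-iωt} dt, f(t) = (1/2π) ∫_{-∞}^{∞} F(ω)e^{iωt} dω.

F[g](ω) = \frac{2 \left(25 - \omega^{2}\right) e^{- 3 i \omega}}{\left(\omega^{2} + 25\right)^{2}}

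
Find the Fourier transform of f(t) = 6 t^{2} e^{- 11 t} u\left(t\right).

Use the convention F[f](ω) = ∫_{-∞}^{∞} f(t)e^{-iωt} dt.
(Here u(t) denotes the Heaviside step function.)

F(ω) = \frac{12}{\left(i \omega + 11\right)^{3}}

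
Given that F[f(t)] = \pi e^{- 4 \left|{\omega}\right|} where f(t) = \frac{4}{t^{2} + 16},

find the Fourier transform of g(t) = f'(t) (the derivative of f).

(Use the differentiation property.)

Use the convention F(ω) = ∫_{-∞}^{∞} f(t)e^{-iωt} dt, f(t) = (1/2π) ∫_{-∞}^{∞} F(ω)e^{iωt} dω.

F[g](ω) = i \pi \omega e^{- 4 \left|{\omega}\right|}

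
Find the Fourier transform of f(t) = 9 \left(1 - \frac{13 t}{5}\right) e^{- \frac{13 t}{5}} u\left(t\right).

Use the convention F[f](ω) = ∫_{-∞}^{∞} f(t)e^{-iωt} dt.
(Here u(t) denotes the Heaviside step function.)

F(ω) = \frac{225 i \omega}{- 25 \omega^{2} + 130 i \omega + 169}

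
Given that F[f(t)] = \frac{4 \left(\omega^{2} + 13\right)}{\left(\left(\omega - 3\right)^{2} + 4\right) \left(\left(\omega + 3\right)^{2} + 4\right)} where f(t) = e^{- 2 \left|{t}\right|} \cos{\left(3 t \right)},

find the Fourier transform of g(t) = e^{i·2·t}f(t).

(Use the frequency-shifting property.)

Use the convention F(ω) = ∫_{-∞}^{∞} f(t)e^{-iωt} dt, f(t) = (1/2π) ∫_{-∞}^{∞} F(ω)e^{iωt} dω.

F[g](ω) = \frac{4 \left(\left(\omega - 2\right)^{2} + 13\right)}{\left(\left(\omega - 5\right)^{2} + 4\right) \left(\left(\omega + 1\right)^{2} + 4\right)}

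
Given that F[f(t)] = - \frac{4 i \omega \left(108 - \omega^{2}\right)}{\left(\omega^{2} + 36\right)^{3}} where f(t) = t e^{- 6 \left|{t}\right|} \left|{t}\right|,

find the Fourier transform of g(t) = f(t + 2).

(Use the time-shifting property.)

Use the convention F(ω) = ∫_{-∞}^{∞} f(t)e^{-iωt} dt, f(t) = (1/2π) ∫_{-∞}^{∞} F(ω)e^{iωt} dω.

F[g](ω) = \frac{4 i \omega \left(\omega^{2} - 108\right) e^{2 i \omega}}{\left(\omega^{2} + 36\right)^{3}}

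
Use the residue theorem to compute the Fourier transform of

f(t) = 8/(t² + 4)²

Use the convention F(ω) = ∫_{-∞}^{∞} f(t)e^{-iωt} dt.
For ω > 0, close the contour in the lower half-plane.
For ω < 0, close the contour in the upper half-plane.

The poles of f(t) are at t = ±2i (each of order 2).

Let g(z) = f(z)e^{-iωz}; for large |z| the factor e^{-iωz} decays in the lower half-plane when ω > 0 and in the upper half-plane when ω < 0.

Case ω > 0 (lower half-plane, clockwise contour ⇒ F(ω) = -2πi·ΣRes):
  Res_{z = - 2 i} g(z) = \frac{i \left(2 \omega + 1\right) e^{- 2 \omega}}{4} (pole of order 2)
  F(ω) = -2πi·ΣRes = \frac{\pi \left(2 \omega + 1\right) e^{- 2 \omega}}{2}

Case ω < 0 (upper half-plane, counterclockwise contour ⇒ F(ω) = +2πi·ΣRes):
  Res_{z = 2 i} g(z) = \frac{i \left(2 \omega - 1\right) e^{2 \omega}}{4} (pole of order 2)
  F(ω) = 2πi·ΣRes = \frac{\pi \left(1 - 2 \omega\right) e^{2 \omega}}{2}

Both cases combine into a single formula in |ω|:

F(ω) = \frac{\pi \left(2 \left|{\omega}\right| + 1\right) e^{- 2 \left|{\omega}\right|}}{2}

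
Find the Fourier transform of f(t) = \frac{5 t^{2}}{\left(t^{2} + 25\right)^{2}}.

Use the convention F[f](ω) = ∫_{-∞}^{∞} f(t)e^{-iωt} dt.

F(ω) = \frac{\pi \left(1 - 5 \left|{\omega}\right|\right) e^{- 5 \left|{\omega}\right|}}{2}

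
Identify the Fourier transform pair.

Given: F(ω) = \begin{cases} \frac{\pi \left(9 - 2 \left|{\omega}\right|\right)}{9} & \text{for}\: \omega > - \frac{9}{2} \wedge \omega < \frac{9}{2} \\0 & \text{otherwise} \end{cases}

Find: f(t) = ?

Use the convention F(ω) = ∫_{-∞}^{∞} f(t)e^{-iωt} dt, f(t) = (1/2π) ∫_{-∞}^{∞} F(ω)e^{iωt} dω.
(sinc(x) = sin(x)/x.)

f(t) = \frac{9 \operatorname{sinc}^{2}{\left(\frac{9 t}{4} \right)}}{4}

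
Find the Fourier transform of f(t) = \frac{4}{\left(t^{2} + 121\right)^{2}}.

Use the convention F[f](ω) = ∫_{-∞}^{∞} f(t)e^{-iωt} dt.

F(ω) = \frac{2 \pi \left(11 \left|{\omega}\right| + 1\right) e^{- 11 \left|{\omega}\right|}}{1331}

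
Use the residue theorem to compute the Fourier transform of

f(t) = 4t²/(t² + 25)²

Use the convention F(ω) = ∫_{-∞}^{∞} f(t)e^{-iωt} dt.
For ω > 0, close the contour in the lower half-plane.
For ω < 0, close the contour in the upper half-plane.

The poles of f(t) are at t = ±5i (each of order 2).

Let g(z) = f(z)e^{-iωz}; for large |z| the factor e^{-iωz} decays in the lower half-plane when ω > 0 and in the upper half-plane when ω < 0.

Case ω > 0 (lower half-plane, clockwise contour ⇒ F(ω) = -2πi·ΣRes):
  Res_{z = - 5 i} g(z) = i \left(\frac{1}{5} - \omega\right) e^{- 5 \omega} (pole of order 2)
  F(ω) = -2πi·ΣRes = \frac{2 \pi \left(1 - 5 \omega\right) e^{- 5 \omega}}{5}

Case ω < 0 (upper half-plane, counterclockwise contour ⇒ F(ω) = +2πi·ΣRes):
  Res_{z = 5 i} g(z) = i \left(- \omega - \frac{1}{5}\right) e^{5 \omega} (pole of order 2)
  F(ω) = 2πi·ΣRes = \frac{2 \pi \left(5 \omega + 1\right) e^{5 \omega}}{5}

Both cases combine into a single formula in |ω|:

F(ω) = \frac{2 \pi \left(1 - 5 \left|{\omega}\right|\right) e^{- 5 \left|{\omega}\right|}}{5}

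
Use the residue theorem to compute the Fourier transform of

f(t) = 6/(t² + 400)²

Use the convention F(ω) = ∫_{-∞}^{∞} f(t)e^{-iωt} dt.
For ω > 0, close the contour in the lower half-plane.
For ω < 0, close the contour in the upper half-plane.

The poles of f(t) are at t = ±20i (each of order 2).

Let g(z) = f(z)e^{-iωz}; for large |z| the factor e^{-iωz} decays in the lower half-plane when ω > 0 and in the upper half-plane when ω < 0.

Case ω > 0 (lower half-plane, clockwise contour ⇒ F(ω) = -2πi·ΣRes):
  Res_{z = - 20 i} g(z) = \frac{3 i \left(20 \omega + 1\right) e^{- 20 \omega}}{16000} (pole of order 2)
  F(ω) = -2πi·ΣRes = \frac{3 \pi \left(20 \omega + 1\right) e^{- 20 \omega}}{8000}

Case ω < 0 (upper half-plane, counterclockwise contour ⇒ F(ω) = +2πi·ΣRes):
  Res_{z = 20 i} g(z) = \frac{3 i \left(20 \omega - 1\right) e^{20 \omega}}{16000} (pole of order 2)
  F(ω) = 2πi·ΣRes = \frac{3 \pi \left(1 - 20 \omega\right) e^{20 \omega}}{8000}

Both cases combine into a single formula in |ω|:

F(ω) = \frac{3 \pi \left(20 \left|{\omega}\right| + 1\right) e^{- 20 \left|{\omega}\right|}}{8000}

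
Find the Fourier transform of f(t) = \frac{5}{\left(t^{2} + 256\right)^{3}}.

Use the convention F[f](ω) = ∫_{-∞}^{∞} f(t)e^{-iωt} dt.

F(ω) = \frac{5 \pi \left(256 \omega^{2} + 48 \left|{\omega}\right| + 3\right) e^{- 16 \left|{\omega}\right|}}{8388608}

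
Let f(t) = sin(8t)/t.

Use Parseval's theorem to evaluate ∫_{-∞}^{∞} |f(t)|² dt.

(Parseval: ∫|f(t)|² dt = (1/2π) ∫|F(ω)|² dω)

∫|f(t)|² dt = 8 \pi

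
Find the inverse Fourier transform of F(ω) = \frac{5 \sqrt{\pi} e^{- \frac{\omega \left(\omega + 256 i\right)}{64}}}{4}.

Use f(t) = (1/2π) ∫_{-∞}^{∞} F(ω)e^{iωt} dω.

f(t) = 5 e^{- 16 \left(t - 4\right)^{2}}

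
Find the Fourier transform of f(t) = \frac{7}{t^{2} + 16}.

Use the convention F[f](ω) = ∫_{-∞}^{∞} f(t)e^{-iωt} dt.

F(ω) = \frac{7 \pi e^{- 4 \left|{\omega}\right|}}{4}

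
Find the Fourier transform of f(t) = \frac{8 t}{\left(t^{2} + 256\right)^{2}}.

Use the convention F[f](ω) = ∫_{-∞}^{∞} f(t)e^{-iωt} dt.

F(ω) = - \frac{i \pi \omega e^{- 16 \left|{\omega}\right|}}{4}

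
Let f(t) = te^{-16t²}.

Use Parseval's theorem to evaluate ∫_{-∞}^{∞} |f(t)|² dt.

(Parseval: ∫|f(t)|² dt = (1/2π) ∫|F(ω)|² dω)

∫|f(t)|² dt = \frac{\sqrt{2} \sqrt{\pi}}{512}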